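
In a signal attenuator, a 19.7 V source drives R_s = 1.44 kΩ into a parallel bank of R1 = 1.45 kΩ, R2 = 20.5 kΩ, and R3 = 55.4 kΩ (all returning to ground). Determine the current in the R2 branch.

Equivalent of the parallel group: R_p = 1.322 kΩ.
V_A by voltage divider: V_A = 19.7 × 1.322/(1.44 + 1.322) = 9.429 V.
I(R2) = V_A / R2 = 9.429/20.5 = 0.4599 mA.

I ≈ 0.460 mA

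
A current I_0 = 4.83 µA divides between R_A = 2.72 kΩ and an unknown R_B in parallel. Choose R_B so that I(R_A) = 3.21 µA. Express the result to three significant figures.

The fraction through R_A equals R_B/(R_A+R_B).
3.21/4.83 = R_B/(R_A + R_B) → R_B = R_A · (0.6646)/(1 − 0.6646) = 2.72 × 1.981 = 5.390 kΩ.

R_B ≈ 5.39 kΩ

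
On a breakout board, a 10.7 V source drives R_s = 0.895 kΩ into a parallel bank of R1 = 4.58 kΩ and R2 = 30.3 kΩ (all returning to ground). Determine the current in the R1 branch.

Parallel bank: R_p = 1/(1/4.58 + 1/30.3) = 3.979 kΩ.
V_A = 10.7 × 3.979/4.874 = 8.735 V.
Branch current I = V_A/R1 = 8.735/4.58 = 1.907 mA.
(Equivalently: I_total = 2.195 mA, then current-divider fraction G_k/ΣG = 0.8687.)

I ≈ 1.91 mA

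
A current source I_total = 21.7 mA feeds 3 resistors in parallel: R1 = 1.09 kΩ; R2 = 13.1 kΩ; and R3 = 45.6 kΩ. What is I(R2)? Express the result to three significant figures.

I ≈ 1.63 mA

Total conductance ΣG = 1/1.09 + 1/13.1 + 1/45.6 = 1.016 (units of 1/kΩ).
By the current-divider rule, I = I_total · G_k/ΣG = 21.7 × 0.07516 = 1.631 mA.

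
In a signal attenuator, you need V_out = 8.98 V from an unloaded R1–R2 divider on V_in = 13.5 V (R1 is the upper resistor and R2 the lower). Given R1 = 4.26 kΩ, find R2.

R2 ≈ 8.46 kΩ

Required fraction k = V_out/V_in = 0.6652.
So R2 = R1 · V_out/(V_in − V_out) = 4.26 × 8.98/(13.5 − 8.98) = 4.26 × 1.987 = 8.463 kΩ.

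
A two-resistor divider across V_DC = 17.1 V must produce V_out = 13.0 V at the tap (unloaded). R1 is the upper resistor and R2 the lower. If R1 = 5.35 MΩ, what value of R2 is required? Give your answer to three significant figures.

R2 ≈ 17.0 MΩ

The divider ratio is R2/(R1+R2) = 13.0/17.1 = 0.7602.
Rearranging, R2 = R1·k/(1−k) = 5.35 × 3.171 = 16.96 MΩ.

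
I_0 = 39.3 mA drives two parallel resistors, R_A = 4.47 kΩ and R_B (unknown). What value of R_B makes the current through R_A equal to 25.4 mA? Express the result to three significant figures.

The fraction through R_A equals R_B/(R_A+R_B).
With f = 0.6463, R_B = R_A · f/(1−f) = 4.47 × 1.827 = 8.168 kΩ.

R_B ≈ 8.17 kΩ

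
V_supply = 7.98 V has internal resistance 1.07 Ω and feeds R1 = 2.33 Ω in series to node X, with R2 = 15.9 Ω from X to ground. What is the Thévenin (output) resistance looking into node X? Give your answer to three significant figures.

R_th ≈ 2.80 Ω

R1' = 1.07 + 2.33 = 3.400 Ω (source resistance + R1).
Looking into X with the source shorted: R_th = R1'·R2/(R1'+R2) = 3.400 × 15.9/19.30 = 2.801 Ω.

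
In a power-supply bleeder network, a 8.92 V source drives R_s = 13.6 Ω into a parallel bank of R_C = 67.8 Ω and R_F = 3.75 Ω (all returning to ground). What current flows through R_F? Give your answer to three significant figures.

I ≈ 0.493 A

Equivalent of the parallel group: R_p = 3.553 Ω.
V_A = 8.92 × 3.553/17.15 = 1.848 V.
Branch current I = V_A/R_F = 1.848/3.75 = 0.4928 A.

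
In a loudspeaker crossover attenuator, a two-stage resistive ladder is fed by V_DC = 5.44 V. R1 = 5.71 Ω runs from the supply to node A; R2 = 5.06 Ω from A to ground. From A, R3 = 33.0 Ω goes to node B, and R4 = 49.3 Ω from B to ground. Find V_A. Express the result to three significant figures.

Node A sees R2 in parallel with the series input of stage 2, R3 + R4 = 82.30 Ω.
Effective lower resistance at A: R2 ‖ 82.30 = 4.767 Ω.
V_A = 5.44 × 4.767/(5.71 + 4.767) = 2.475 V.

V_A ≈ 2.48 V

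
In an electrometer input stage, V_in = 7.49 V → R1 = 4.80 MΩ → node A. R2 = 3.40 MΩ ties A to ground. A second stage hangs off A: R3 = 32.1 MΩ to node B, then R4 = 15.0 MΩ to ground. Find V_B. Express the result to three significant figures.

Node A sees R2 in parallel with the series input of stage 2, R3 + R4 = 47.10 MΩ.
Effective lower resistance at A: R2 ‖ 47.10 = 3.171 MΩ.
So V_A = 7.49 × 0.3978 = 2.980 V.
Then the unloaded second divider: V_B = V_A × R4/(R3+R4) = 2.980 × 0.3185 = 0.9489 V.

V_B ≈ 0.949 V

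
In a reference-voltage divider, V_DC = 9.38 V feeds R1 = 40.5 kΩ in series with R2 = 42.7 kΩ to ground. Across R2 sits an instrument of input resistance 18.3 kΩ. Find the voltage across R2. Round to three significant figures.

V_out ≈ 2.25 V

First combine the lower leg with the load: R2 ‖ R_L = 12.81 kΩ.
Voltage divider with the loaded lower leg: V_out = 9.38 × 12.81/(40.5 + 12.81) = 9.38 × 0.2403 = 2.254 V.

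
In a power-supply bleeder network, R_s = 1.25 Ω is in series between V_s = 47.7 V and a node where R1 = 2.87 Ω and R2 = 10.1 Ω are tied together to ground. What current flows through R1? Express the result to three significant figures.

Parallel bank: R_p = 1/(1/2.87 + 1/10.1) = 2.235 Ω.
V_A by voltage divider: V_A = 47.7 × 2.235/(1.25 + 2.235) = 30.59 V.
Branch current I = V_A/R1 = 30.59/2.87 = 10.66 A.

I ≈ 10.7 A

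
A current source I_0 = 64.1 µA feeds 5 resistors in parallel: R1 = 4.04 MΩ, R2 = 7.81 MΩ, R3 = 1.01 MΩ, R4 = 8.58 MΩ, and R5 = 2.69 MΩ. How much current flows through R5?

I ≈ 12.9 µA

Total conductance ΣG = 1/4.04 + 1/7.81 + 1/1.01 + 1/8.58 + 1/2.69 = 1.854 (units of 1/MΩ).
By the current-divider rule, I = I_0 · G_k/ΣG = 64.1 × 0.2005 = 12.85 µA.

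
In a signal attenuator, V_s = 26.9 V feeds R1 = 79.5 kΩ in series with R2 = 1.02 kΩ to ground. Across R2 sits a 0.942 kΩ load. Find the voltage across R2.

R2 ‖ R_L = (1.02 × 0.942)/(1.02 + 0.942) = 0.4897 kΩ.
Then V_out = V_s · R2'/(R1 + R2') = 26.9 × 0.4897/79.99 = 0.1647 V.
(Unloaded it would be 0.341 V; the load pulls it down.)

V_out ≈ 0.165 V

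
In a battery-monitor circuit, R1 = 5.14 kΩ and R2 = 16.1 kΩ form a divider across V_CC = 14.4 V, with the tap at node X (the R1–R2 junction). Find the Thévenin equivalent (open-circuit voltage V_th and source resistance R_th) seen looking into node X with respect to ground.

With X open, the divider is unloaded: V_th = 14.4 × 16.1/21.24 = 10.92 V.
Looking into X with the source shorted: R_th = R1·R2/(R1+R2) = 5.140 × 16.1/21.24 = 3.896 kΩ.

V_th ≈ 10.9 V, R_th ≈ 3.90 kΩ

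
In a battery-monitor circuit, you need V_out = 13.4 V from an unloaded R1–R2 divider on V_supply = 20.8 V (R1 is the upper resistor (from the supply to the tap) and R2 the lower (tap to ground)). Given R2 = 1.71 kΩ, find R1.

V_out/V_supply = R2/(R1+R2) = 0.6442.
So R1 = R2 · (V_supply/V_out − 1) = 1.71 × (20.8/13.4 − 1) = 1.71 × 0.5522 = 0.9443 kΩ.

R1 ≈ 0.944 kΩ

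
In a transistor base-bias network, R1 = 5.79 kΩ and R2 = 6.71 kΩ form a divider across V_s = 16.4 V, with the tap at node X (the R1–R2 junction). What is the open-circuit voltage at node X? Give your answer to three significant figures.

V_th ≈ 8.80 V

V_th is the unloaded tap voltage: V_s · R2/(R1+R2) = 16.4 × 0.5368 = 8.804 V.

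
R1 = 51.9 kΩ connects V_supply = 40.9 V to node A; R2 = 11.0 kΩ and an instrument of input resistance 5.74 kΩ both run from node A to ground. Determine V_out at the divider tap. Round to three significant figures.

R2 ‖ R_L = (11.0 × 5.74)/(11.0 + 5.74) = 3.772 kΩ.
Then V_out = V_supply · R2'/(R1 + R2') = 40.9 × 3.772/55.67 = 2.771 V.

V_out ≈ 2.77 V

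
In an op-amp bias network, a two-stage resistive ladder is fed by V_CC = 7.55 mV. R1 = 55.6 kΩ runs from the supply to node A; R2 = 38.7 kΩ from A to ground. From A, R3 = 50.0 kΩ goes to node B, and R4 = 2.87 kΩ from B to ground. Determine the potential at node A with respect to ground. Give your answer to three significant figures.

V_A ≈ 2.16 mV

The second stage (R3 + R4 = 52.87 kΩ) loads node A in parallel with R2.
R2 ‖ (R3+R4) = 22.34 kΩ.
First divider: V_A = V_CC · 22.34/(55.6 + 22.34) = 2.164 mV.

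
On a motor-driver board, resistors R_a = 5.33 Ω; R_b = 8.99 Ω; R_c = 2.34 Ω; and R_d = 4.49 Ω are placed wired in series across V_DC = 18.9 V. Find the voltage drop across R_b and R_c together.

V ≈ 10.1 V

ΣR = 5.33 + 8.99 + 2.34 + 4.49 = 21.15 Ω.
R_{R_b..R_c} = 8.99 + 2.34 = 11.33 Ω.
By the voltage-divider rule, V = 18.9 × 11.33/21.15 = 10.12 V.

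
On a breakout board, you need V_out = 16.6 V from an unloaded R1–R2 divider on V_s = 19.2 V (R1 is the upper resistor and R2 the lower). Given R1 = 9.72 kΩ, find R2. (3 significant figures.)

Required fraction k = V_out/V_s = 0.8646.
R2 = R1 · 0.8646/(1 − 0.8646) = 62.06 kΩ.

R2 ≈ 62.1 kΩ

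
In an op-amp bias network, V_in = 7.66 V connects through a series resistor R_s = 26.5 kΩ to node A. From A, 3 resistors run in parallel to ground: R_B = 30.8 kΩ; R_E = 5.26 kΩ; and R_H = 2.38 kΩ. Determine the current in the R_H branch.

Combine the parallel branches: R_p = (1/30.8 + 1/5.26 + 1/2.38)⁻¹ = 1.556 kΩ.
Node voltage V_A = V_in · R_p/(R_s + R_p) = 7.66 × 0.05545 = 0.4248 V.
Branch current I = V_A/R_H = 0.4248/2.38 = 0.1785 mA.
(Equivalently: I_total = 0.2730 mA, then current-divider fraction G_k/ΣG = 0.6537.)

I ≈ 0.178 mA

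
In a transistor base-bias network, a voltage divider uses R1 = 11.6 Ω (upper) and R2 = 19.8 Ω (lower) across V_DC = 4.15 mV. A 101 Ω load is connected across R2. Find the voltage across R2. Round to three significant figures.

V_out ≈ 2.44 mV

The load sits in parallel with R2, giving an effective lower resistance R2' = R2·R_L/(R2+R_L) = 16.55 Ω.
Then V_out = V_DC · R2'/(R1 + R2') = 4.15 × 16.55/28.15 = 2.440 mV.
(Unloaded it would be 2.62 mV; the load pulls it down.)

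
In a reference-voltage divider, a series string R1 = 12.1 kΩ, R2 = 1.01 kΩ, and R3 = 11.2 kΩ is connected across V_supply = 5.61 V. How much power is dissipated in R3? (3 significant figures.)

The common current is I = 5.61/24.31 = 0.2308 mA.
P = I²R = 0.05325 × 11.2 = 0.5964 mW.

P ≈ 0.596 mW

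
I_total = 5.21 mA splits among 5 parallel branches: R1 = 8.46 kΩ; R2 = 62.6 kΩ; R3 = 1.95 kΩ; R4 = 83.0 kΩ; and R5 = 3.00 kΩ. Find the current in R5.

ΣG = 1/8.46 + 1/62.6 + 1/1.95 + 1/83.0 + 1/3.00 = 0.9924.
R5 takes the fraction G_k/ΣG = 0.3333/0.9924 = 0.3359, so I = 5.21 × 0.3359 = 1.750 mA.

I ≈ 1.75 mA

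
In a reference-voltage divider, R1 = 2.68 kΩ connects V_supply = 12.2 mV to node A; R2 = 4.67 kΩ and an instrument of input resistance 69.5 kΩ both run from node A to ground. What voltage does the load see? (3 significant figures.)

V_out ≈ 7.57 mV

R2 ‖ R_L = (4.67 × 69.5)/(4.67 + 69.5) = 4.376 kΩ.
Now apply the divider: V_out = 12.2 × 0.6202 = 7.566 mV.
(Unloaded it would be 7.75 mV; the load pulls it down.)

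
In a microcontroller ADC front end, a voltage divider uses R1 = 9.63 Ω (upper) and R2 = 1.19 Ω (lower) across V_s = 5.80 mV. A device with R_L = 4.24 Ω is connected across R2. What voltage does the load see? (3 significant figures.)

V_out ≈ 0.510 mV

R2 ‖ R_L = (1.19 × 4.24)/(1.19 + 4.24) = 0.9292 Ω.
Then V_out = V_s · R2'/(R1 + R2') = 5.80 × 0.9292/10.56 = 0.5104 mV.
(Unloaded it would be 0.638 mV; the load pulls it down.)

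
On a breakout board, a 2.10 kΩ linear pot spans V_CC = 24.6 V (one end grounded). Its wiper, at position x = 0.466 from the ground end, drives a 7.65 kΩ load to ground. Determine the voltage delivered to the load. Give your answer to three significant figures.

Lower segment x·R_p = 0.9786 kΩ; upper segment (1−x)·R_p = 1.121 kΩ.
(x·R_p) ‖ R_L = 0.8676 kΩ.
Then V_out = V_CC · 0.8676/(1.121 + 0.8676) = 10.73 V.
(Unloaded: V_out = x·V_CC = 11.5 V.)

V_out ≈ 10.7 V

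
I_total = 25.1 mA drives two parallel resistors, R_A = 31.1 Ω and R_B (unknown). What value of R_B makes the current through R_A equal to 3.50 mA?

In a two-way split, I_A/I_total = R_B/(R_A + R_B).
With f = 0.1394, R_B = R_A · f/(1−f) = 31.1 × 0.1620 = 5.039 Ω.

R_B ≈ 5.04 Ω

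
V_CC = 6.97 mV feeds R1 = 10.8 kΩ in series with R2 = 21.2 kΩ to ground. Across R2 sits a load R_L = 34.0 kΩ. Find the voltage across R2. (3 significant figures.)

V_out ≈ 3.81 mV

The load sits in parallel with R2, giving an effective lower resistance R2' = R2·R_L/(R2+R_L) = 13.06 kΩ.
Then V_out = V_CC · R2'/(R1 + R2') = 6.97 × 13.06/23.86 = 3.815 mV.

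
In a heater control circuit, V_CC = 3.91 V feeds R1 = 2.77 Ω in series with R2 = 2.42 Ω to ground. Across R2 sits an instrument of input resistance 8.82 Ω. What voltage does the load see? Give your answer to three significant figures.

V_out ≈ 1.59 V

The load sits in parallel with R2, giving an effective lower resistance R2' = R2·R_L/(R2+R_L) = 1.899 Ω.
Voltage divider with the loaded lower leg: V_out = 3.91 × 1.899/(2.77 + 1.899) = 3.91 × 0.4067 = 1.590 V.
(Unloaded it would be 1.82 V; the load pulls it down.)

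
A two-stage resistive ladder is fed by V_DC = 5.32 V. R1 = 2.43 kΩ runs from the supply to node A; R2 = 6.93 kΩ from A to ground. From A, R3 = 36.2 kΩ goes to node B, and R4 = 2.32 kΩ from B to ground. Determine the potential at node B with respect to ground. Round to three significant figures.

V_B ≈ 0.227 V

Looking into the second stage from A: R3 + R4 = 38.52 kΩ appears in parallel with R2.
R2 ‖ (R3+R4) = 5.873 kΩ.
First divider: V_A = V_DC · 5.873/(2.43 + 5.873) = 3.763 V.
V_B = V_A × 0.06023 = 0.2266 V.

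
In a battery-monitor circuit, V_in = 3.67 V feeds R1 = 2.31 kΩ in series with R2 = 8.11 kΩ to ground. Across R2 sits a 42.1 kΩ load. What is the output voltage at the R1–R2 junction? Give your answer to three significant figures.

V_out ≈ 2.74 V

First combine the lower leg with the load: R2 ‖ R_L = 6.800 kΩ.
Now apply the divider: V_out = 3.67 × 0.7464 = 2.739 V.
(Unloaded it would be 2.86 V; the load pulls it down.)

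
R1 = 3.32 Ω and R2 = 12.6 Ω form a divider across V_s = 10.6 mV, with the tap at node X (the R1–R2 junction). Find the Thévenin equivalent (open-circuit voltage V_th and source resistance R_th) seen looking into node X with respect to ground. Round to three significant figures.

Open-circuit (no load on X): V_th = V_s · R2/(R1 + R2) = 10.6 × 12.6/(3.320 + 12.6) = 8.389 mV.
Zeroing V_s shorts the top of R1 to ground, so R_th = R1 ‖ R2 = 2.628 Ω.

V_th ≈ 8.39 mV, R_th ≈ 2.63 Ω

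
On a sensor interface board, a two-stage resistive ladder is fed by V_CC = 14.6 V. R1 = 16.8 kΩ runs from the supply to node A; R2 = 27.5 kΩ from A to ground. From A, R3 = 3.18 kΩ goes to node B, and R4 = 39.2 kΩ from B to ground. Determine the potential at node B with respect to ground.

Looking into the second stage from A: R3 + R4 = 42.38 kΩ appears in parallel with R2.
R2 ‖ (R3+R4) = 16.68 kΩ.
So V_A = 14.6 × 0.4982 = 7.273 V.
Then the unloaded second divider: V_B = V_A × R4/(R3+R4) = 7.273 × 0.9250 = 6.728 V.

V_B ≈ 6.73 V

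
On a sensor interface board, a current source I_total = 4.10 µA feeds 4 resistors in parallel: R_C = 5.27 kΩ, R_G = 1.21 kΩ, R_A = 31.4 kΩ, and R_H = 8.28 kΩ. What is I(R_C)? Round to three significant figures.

Conductances: ΣG = 1/5.27 + 1/1.21 + 1/31.4 + 1/8.28 = 1.169 (1/kΩ).
Current divider: I(R_C) = I_total · G_k/ΣG = 4.10 × (0.1898/1.169) = 4.10 × 0.1623 = 0.6656 µA.

I ≈ 0.666 µA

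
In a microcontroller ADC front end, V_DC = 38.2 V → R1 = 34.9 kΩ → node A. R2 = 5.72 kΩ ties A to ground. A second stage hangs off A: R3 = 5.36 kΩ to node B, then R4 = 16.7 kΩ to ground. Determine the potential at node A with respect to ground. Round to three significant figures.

V_A ≈ 4.40 V

Node A sees R2 in parallel with the series input of stage 2, R3 + R4 = 22.06 kΩ.
R2 ‖ (R3+R4) = 4.542 kΩ.
V_A = 38.2 × 4.542/(34.9 + 4.542) = 4.399 V.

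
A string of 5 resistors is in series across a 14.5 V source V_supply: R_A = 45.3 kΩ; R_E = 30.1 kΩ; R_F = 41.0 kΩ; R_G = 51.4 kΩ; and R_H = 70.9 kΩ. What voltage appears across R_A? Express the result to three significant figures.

ΣR = 45.3 + 30.1 + 41.0 + 51.4 + 70.9 = 238.7 kΩ.
By the voltage-divider rule, V = 14.5 × 45.30/238.7 = 2.752 V.

V ≈ 2.75 V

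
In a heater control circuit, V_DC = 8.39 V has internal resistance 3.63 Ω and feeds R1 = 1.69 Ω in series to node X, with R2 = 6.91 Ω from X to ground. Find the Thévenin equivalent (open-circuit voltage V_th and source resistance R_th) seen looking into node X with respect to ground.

R1' = 3.63 + 1.69 = 5.320 Ω (source resistance + R1).
With X open, the divider is unloaded: V_th = 8.39 × 6.91/12.23 = 4.740 V.
Zeroing V_DC shorts the top of R1' to ground, so R_th = R1' ‖ R2 = 3.006 Ω.

V_th ≈ 4.74 V, R_th ≈ 3.01 Ω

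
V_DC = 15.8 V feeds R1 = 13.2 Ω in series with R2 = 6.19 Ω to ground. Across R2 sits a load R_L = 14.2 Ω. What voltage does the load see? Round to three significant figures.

The load sits in parallel with R2, giving an effective lower resistance R2' = R2·R_L/(R2+R_L) = 4.311 Ω.
Voltage divider with the loaded lower leg: V_out = 15.8 × 4.311/(13.2 + 4.311) = 15.8 × 0.2462 = 3.890 V.

V_out ≈ 3.89 V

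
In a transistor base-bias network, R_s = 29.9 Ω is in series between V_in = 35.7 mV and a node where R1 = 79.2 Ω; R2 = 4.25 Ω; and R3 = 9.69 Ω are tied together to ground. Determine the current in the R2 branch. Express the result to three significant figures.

I ≈ 0.731 mA

Equivalent of the parallel group: R_p = 2.848 Ω.
V_A by voltage divider: V_A = 35.7 × 2.848/(29.9 + 2.848) = 3.105 mV.
I(R2) = V_A / R2 = 3.105/4.25 = 0.7305 mA.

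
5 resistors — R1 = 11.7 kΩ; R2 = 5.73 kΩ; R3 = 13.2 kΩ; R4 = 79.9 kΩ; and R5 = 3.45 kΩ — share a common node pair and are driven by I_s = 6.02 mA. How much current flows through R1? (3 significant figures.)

I ≈ 0.806 mA

Conductances: ΣG = 1/11.7 + 1/5.73 + 1/13.2 + 1/79.9 + 1/3.45 = 0.6381 (1/kΩ).
Current divider: I(R1) = I_s · G_k/ΣG = 6.02 × (0.08547/0.6381) = 6.02 × 0.1339 = 0.8063 mA.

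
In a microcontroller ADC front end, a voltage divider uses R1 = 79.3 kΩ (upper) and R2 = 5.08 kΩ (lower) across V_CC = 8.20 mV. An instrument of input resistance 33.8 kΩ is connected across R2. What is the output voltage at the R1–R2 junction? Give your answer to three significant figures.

The load sits in parallel with R2, giving an effective lower resistance R2' = R2·R_L/(R2+R_L) = 4.416 kΩ.
Voltage divider with the loaded lower leg: V_out = 8.20 × 4.416/(79.3 + 4.416) = 8.20 × 0.05275 = 0.4326 mV.
(Unloaded it would be 0.494 mV; the load pulls it down.)

V_out ≈ 0.433 mV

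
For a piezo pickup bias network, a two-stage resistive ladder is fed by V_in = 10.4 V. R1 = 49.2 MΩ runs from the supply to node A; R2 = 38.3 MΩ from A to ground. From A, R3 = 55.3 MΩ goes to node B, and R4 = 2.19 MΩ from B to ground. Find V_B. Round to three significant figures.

Looking into the second stage from A: R3 + R4 = 57.49 MΩ appears in parallel with R2.
Effective lower resistance at A: R2 ‖ 57.49 = 22.99 MΩ.
First divider: V_A = V_in · 22.99/(49.2 + 22.99) = 3.312 V.
V_B = V_A × 0.03809 = 0.1262 V.

V_B ≈ 0.126 V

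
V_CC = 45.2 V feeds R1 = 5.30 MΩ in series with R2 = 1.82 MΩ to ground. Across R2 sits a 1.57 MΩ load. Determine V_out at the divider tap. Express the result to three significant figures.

The load sits in parallel with R2, giving an effective lower resistance R2' = R2·R_L/(R2+R_L) = 0.8429 MΩ.
Voltage divider with the loaded lower leg: V_out = 45.2 × 0.8429/(5.30 + 0.8429) = 45.2 × 0.1372 = 6.202 V.

V_out ≈ 6.20 V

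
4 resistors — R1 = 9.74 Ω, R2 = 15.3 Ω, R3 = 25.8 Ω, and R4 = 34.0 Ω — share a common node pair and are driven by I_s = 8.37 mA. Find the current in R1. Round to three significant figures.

Total conductance ΣG = 1/9.74 + 1/15.3 + 1/25.8 + 1/34.0 = 0.2362 (units of 1/Ω).
By the current-divider rule, I = I_s · G_k/ΣG = 8.37 × 0.4347 = 3.638 mA.

I ≈ 3.64 mA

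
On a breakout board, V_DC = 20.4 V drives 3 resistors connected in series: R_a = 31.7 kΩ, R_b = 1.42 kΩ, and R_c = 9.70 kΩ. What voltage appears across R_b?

ΣR = 31.7 + 1.42 + 9.70 = 42.82 kΩ.
Voltage divider: V = V_DC · (1.420 / 42.82) = 20.4 × 0.03316 = 0.6765 V.

V ≈ 0.677 V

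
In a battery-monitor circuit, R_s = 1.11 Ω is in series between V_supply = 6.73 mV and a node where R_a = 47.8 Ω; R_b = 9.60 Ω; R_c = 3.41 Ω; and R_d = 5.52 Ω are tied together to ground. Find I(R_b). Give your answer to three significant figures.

I ≈ 0.421 mA

Parallel bank: R_p = 1/(1/47.8 + 1/9.60 + 1/3.41 + 1/5.52) = 1.668 Ω.
Node voltage V_A = V_supply · R_p/(R_s + R_p) = 6.73 × 0.6004 = 4.041 mV.
I(R_b) = V_A / R_b = 4.041/9.60 = 0.4209 mA.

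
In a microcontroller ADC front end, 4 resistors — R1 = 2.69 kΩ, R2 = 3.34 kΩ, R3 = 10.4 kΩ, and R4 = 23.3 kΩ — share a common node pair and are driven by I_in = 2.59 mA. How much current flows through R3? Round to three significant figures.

I ≈ 0.307 mA

ΣG = 1/2.69 + 1/3.34 + 1/10.4 + 1/23.3 = 0.8102.
R3 takes the fraction G_k/ΣG = 0.09615/0.8102 = 0.1187, so I = 2.59 × 0.1187 = 0.3074 mA.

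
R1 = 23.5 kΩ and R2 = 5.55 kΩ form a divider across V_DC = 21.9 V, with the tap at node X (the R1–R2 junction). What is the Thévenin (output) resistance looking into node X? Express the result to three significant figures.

With V_DC suppressed (replaced by a short), R_th = R1 ‖ R2 = (23.50 × 5.55)/(23.50 + 5.55) = 4.490 kΩ.

R_th ≈ 4.49 kΩ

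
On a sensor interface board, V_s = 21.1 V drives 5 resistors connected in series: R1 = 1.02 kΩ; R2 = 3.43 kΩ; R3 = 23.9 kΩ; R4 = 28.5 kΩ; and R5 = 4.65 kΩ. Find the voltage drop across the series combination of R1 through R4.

Total series resistance ΣR = 1.02 + 3.43 + 23.9 + 28.5 + 4.65 = 61.50 kΩ.
R_{R1..R4} = 1.02 + 3.43 + 23.9 + 28.5 = 56.85 kΩ.
By the voltage-divider rule, V = 21.1 × 56.85/61.50 = 19.50 V.

V ≈ 19.5 V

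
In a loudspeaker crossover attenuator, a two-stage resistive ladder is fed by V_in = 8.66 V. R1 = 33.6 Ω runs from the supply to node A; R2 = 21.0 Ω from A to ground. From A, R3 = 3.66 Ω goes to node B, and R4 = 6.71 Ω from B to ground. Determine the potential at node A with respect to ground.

V_A ≈ 1.48 V

The second stage (R3 + R4 = 10.37 Ω) loads node A in parallel with R2.
Effective lower resistance at A: R2 ‖ 10.37 = 6.942 Ω.
So V_A = 8.66 × 0.1712 = 1.483 V.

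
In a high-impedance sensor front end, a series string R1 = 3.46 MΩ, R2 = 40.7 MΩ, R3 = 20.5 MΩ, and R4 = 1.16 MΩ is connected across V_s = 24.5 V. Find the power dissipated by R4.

The common current is I = 24.5/65.82 = 0.3722 µA.
V(R4) = I·R = 0.4318 V; P = V·I = 0.4318 × 0.3722 = 0.1607 µW.

P ≈ 0.161 µW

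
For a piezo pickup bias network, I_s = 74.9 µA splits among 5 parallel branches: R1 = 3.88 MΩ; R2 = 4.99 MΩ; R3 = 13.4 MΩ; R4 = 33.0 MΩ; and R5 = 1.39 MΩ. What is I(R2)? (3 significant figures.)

I ≈ 11.7 µA

ΣG = 1/3.88 + 1/4.99 + 1/13.4 + 1/33.0 + 1/1.39 = 1.282.
R2 takes the fraction G_k/ΣG = 0.2004/1.282 = 0.1563, so I = 74.9 × 0.1563 = 11.70 µA.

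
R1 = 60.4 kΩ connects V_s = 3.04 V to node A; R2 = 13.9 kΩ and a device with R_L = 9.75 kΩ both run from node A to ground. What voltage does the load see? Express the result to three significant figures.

R2 ‖ R_L = (13.9 × 9.75)/(13.9 + 9.75) = 5.730 kΩ.
Then V_out = V_s · R2'/(R1 + R2') = 3.04 × 5.730/66.13 = 0.2634 V.

V_out ≈ 0.263 V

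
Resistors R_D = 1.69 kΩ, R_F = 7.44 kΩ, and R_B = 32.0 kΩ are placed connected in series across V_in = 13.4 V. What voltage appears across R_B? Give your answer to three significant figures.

V ≈ 10.4 V

Total series resistance ΣR = 1.69 + 7.44 + 32.0 = 41.13 kΩ.
Voltage divider: V = V_in · (32.00 / 41.13) = 13.4 × 0.7780 = 10.43 V.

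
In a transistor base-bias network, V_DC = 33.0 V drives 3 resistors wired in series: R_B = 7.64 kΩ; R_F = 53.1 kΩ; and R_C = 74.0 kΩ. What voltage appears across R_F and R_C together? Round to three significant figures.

ΣR = 7.64 + 53.1 + 74.0 = 134.7 kΩ.
R_{R_F..R_C} = 53.1 + 74.0 = 127.1 kΩ.
V = V_DC · R/ΣR = 33.0 × 0.9433 = 31.13 V.

V ≈ 31.1 V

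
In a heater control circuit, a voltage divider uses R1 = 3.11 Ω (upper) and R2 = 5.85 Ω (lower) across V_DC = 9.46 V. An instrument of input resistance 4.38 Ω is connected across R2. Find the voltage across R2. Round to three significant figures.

The load sits in parallel with R2, giving an effective lower resistance R2' = R2·R_L/(R2+R_L) = 2.505 Ω.
Then V_out = V_DC · R2'/(R1 + R2') = 9.46 × 2.505/5.615 = 4.220 V.

V_out ≈ 4.22 V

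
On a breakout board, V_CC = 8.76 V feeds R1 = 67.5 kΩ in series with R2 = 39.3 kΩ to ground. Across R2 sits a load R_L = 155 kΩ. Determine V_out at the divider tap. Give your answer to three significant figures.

The load sits in parallel with R2, giving an effective lower resistance R2' = R2·R_L/(R2+R_L) = 31.35 kΩ.
Then V_out = V_CC · R2'/(R1 + R2') = 8.76 × 31.35/98.85 = 2.778 V.

V_out ≈ 2.78 V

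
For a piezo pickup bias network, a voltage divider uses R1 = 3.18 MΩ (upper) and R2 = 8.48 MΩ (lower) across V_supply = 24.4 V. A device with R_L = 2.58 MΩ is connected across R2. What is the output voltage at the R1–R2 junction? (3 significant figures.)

The load sits in parallel with R2, giving an effective lower resistance R2' = R2·R_L/(R2+R_L) = 1.978 MΩ.
Then V_out = V_supply · R2'/(R1 + R2') = 24.4 × 1.978/5.158 = 9.357 V.

V_out ≈ 9.36 V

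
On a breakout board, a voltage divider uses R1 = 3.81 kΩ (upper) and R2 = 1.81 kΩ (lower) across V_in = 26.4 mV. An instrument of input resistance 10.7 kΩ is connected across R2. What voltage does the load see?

R2 ‖ R_L = (1.81 × 10.7)/(1.81 + 10.7) = 1.548 kΩ.
Then V_out = V_in · R2'/(R1 + R2') = 26.4 × 1.548/5.358 = 7.628 mV.
(Unloaded it would be 8.50 mV; the load pulls it down.)

V_out ≈ 7.63 mV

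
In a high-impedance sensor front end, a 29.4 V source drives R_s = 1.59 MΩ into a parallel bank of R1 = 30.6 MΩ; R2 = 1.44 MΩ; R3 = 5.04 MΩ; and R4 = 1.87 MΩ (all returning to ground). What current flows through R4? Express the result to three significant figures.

Parallel bank: R_p = 1/(1/30.6 + 1/1.44 + 1/5.04 + 1/1.87) = 0.6848 MΩ.
V_A = 29.4 × 0.6848/2.275 = 8.850 V.
I(R4) = V_A / R4 = 8.850/1.87 = 4.733 µA.
(Check via current divider: I_total = 12.92 µA; share G_k/ΣG = 0.3662 → same result.)

I ≈ 4.73 µA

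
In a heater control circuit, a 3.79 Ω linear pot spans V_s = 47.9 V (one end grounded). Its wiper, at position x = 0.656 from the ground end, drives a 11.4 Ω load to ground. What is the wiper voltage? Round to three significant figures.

Split the track: R_lower = x·R_p = 2.486 Ω, R_upper = (1−x)·R_p = 1.304 Ω.
Lower segment in parallel with the load: 2.486 ‖ 11.4 = 2.041 Ω.
Loaded-divider output: V_out = 47.9 × 0.6102 = 29.23 V.
(Unloaded: V_out = x·V_s = 31.4 V.)

V_out ≈ 29.2 V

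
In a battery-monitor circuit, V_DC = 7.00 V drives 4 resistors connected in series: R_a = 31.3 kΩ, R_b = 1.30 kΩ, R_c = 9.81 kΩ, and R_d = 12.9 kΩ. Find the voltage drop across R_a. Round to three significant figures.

Series total: ΣR = 31.3 + 1.30 + 9.81 + 12.9 = 55.31 kΩ.
V = V_DC · R/ΣR = 7.00 × 0.5659 = 3.961 V.

V ≈ 3.96 V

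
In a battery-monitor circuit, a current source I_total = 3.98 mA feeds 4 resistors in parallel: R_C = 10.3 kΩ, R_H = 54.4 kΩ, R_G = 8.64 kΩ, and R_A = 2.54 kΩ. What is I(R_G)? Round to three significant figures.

Conductances: ΣG = 1/10.3 + 1/54.4 + 1/8.64 + 1/2.54 = 0.6249 (1/kΩ).
R_G takes the fraction G_k/ΣG = 0.1157/0.6249 = 0.1852, so I = 3.98 × 0.1852 = 0.7371 mA.

I ≈ 0.737 mA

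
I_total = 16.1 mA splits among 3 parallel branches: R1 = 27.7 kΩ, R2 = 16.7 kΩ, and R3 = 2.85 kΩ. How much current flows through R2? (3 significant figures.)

Conductances: ΣG = 1/27.7 + 1/16.7 + 1/2.85 = 0.4469 (1/kΩ).
R2 takes the fraction G_k/ΣG = 0.05988/0.4469 = 0.1340, so I = 16.1 × 0.1340 = 2.157 mA.

I ≈ 2.16 mA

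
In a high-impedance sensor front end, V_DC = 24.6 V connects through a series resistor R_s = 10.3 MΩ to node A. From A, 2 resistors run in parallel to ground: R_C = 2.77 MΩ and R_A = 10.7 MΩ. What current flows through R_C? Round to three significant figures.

Combine the parallel branches: R_p = (1/2.77 + 1/10.7)⁻¹ = 2.200 MΩ.
V_A = 24.6 × 2.200/12.50 = 4.330 V.
I(R_C) = V_A / R_C = 4.330/2.77 = 1.563 µA.
(Equivalently: I_total = 1.968 µA, then current-divider fraction G_k/ΣG = 0.7944.)

I ≈ 1.56 µA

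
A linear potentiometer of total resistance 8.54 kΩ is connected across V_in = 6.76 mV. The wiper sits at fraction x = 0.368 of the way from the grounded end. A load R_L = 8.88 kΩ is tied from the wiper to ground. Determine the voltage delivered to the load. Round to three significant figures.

The pot divides into 5.397 kΩ above the wiper and 3.143 kΩ below.
R_L loads the lower segment: effective lower R = 2.321 kΩ.
Loaded-divider output: V_out = 6.76 × 0.3007 = 2.033 mV.
(Unloaded: V_out = x·V_in = 2.49 mV.)

V_out ≈ 2.03 mV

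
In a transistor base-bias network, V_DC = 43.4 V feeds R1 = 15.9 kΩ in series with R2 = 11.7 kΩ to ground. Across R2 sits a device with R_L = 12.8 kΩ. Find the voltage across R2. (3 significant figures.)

First combine the lower leg with the load: R2 ‖ R_L = 6.113 kΩ.
Voltage divider with the loaded lower leg: V_out = 43.4 × 6.113/(15.9 + 6.113) = 43.4 × 0.2777 = 12.05 V.

V_out ≈ 12.1 V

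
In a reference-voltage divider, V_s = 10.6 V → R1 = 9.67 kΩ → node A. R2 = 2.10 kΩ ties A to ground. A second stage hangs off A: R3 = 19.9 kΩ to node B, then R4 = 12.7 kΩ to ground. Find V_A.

V_A ≈ 1.80 V

Node A sees R2 in parallel with the series input of stage 2, R3 + R4 = 32.60 kΩ.
Effective lower resistance at A: R2 ‖ 32.60 = 1.973 kΩ.
First divider: V_A = V_s · 1.973/(9.67 + 1.973) = 1.796 V.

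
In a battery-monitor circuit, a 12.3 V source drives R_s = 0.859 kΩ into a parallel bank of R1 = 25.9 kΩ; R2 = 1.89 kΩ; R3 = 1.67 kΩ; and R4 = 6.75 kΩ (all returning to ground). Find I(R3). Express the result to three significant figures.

I ≈ 3.46 mA

Parallel bank: R_p = 1/(1/25.9 + 1/1.89 + 1/1.67 + 1/6.75) = 0.7607 kΩ.
V_A by voltage divider: V_A = 12.3 × 0.7607/(0.859 + 0.7607) = 5.777 V.
I(R3) = V_A / R3 = 5.777/1.67 = 3.459 mA.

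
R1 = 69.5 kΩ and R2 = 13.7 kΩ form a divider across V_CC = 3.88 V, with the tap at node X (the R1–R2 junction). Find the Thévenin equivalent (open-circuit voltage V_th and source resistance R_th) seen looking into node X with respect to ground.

Open-circuit (no load on X): V_th = V_CC · R2/(R1 + R2) = 3.88 × 13.7/(69.50 + 13.7) = 0.6389 V.
With V_CC suppressed (replaced by a short), R_th = R1 ‖ R2 = (69.50 × 13.7)/(69.50 + 13.7) = 11.44 kΩ.

V_th ≈ 0.639 V, R_th ≈ 11.4 kΩ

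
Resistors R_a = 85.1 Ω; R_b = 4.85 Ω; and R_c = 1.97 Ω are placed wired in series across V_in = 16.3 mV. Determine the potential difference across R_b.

V ≈ 0.860 mV

Series total: ΣR = 85.1 + 4.85 + 1.97 = 91.92 Ω.
By the voltage-divider rule, V = 16.3 × 4.850/91.92 = 0.8600 mV.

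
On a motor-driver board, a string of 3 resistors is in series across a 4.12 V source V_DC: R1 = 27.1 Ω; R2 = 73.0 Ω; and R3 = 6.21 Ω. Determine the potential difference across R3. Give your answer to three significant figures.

V ≈ 0.241 V

Total series resistance ΣR = 27.1 + 73.0 + 6.21 = 106.3 Ω.
Voltage divider: V = V_DC · (6.210 / 106.3) = 4.12 × 0.05841 = 0.2407 V.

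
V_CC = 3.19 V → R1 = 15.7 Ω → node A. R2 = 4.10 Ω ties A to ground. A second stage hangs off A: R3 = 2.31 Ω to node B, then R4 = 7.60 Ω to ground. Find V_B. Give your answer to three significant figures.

V_B ≈ 0.381 V

The second stage (R3 + R4 = 9.910 Ω) loads node A in parallel with R2.
R2 ‖ (R3+R4) = 2.900 Ω.
V_A = 3.19 × 2.900/(15.7 + 2.900) = 0.4974 V.
Then the unloaded second divider: V_B = V_A × R4/(R3+R4) = 0.4974 × 0.7669 = 0.3814 V.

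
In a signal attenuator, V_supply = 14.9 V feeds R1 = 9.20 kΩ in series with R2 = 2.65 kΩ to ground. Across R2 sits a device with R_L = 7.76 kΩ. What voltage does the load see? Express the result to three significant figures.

V_out ≈ 2.63 V

First combine the lower leg with the load: R2 ‖ R_L = 1.975 kΩ.
Now apply the divider: V_out = 14.9 × 0.1768 = 2.634 V.
(Unloaded it would be 3.33 V; the load pulls it down.)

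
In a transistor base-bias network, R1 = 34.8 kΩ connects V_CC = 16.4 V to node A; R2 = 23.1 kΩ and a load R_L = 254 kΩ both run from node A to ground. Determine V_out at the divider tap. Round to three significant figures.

V_out ≈ 6.20 V

R2 ‖ R_L = (23.1 × 254)/(23.1 + 254) = 21.17 kΩ.
Voltage divider with the loaded lower leg: V_out = 16.4 × 21.17/(34.8 + 21.17) = 16.4 × 0.3783 = 6.204 V.
(Unloaded it would be 6.54 V; the load pulls it down.)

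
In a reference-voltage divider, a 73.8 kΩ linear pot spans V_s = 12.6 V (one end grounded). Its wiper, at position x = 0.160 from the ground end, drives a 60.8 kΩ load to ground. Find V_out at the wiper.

Split the track: R_lower = x·R_p = 11.81 kΩ, R_upper = (1−x)·R_p = 61.99 kΩ.
(x·R_p) ‖ R_L = 9.888 kΩ.
V_out = 12.6 × 9.888/(61.99 + 9.888) = 1.733 V.

V_out ≈ 1.73 V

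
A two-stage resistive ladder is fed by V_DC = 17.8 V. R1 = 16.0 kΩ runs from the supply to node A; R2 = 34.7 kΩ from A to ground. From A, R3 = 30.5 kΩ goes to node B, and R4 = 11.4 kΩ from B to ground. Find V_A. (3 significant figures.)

Node A sees R2 in parallel with the series input of stage 2, R3 + R4 = 41.90 kΩ.
Effective lower resistance at A: R2 ‖ 41.90 = 18.98 kΩ.
V_A = 17.8 × 18.98/(16.0 + 18.98) = 9.658 V.

V_A ≈ 9.66 V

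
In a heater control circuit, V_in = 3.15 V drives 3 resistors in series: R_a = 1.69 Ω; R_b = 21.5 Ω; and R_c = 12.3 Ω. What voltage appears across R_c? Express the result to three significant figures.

V ≈ 1.09 V

Series total: ΣR = 1.69 + 21.5 + 12.3 = 35.49 Ω.
Voltage divider: V = V_in · (12.30 / 35.49) = 3.15 × 0.3466 = 1.092 V.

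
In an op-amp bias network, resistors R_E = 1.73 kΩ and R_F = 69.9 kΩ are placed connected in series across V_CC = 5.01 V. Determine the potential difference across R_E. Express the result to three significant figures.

V ≈ 0.121 V

ΣR = 1.73 + 69.9 = 71.63 kΩ.
Voltage divider: V = V_CC · (1.730 / 71.63) = 5.01 × 0.02415 = 0.1210 V.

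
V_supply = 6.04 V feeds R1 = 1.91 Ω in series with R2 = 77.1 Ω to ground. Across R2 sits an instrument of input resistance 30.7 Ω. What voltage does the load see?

First combine the lower leg with the load: R2 ‖ R_L = 21.96 Ω.
Now apply the divider: V_out = 6.04 × 0.9200 = 5.557 V.
(Unloaded it would be 5.89 V; the load pulls it down.)

V_out ≈ 5.56 V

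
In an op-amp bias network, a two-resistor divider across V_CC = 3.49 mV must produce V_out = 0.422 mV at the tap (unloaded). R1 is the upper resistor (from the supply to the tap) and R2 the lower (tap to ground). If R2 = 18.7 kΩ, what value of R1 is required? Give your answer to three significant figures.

R1 ≈ 136 kΩ

V_out/V_CC = R2/(R1+R2) = 0.1209.
Rearranging, R1 = R2·(1−k)/k = 18.7 × 7.270 = 136.0 kΩ.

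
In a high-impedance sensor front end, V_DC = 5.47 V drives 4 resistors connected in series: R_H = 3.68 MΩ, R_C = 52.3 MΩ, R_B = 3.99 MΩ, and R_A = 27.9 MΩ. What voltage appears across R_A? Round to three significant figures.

Series total: ΣR = 3.68 + 52.3 + 3.99 + 27.9 = 87.87 MΩ.
Voltage divider: V = V_DC · (27.90 / 87.87) = 5.47 × 0.3175 = 1.737 V.

V ≈ 1.74 V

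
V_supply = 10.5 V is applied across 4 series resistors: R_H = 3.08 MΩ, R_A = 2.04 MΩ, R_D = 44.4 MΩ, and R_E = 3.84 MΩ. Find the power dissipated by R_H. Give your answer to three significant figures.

ΣR = 53.36 MΩ → I = 10.5/53.36 = 0.1968 µA.
V(R_H) = I·R = 0.6061 V; P = V·I = 0.6061 × 0.1968 = 0.1193 µW.

P ≈ 0.119 µW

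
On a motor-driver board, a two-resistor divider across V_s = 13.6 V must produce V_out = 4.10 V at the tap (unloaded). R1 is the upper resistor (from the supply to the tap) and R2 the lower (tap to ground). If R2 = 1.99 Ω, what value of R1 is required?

V_out/V_s = R2/(R1+R2) = 0.3015.
R1 = R2·(1/k − 1) = 1.99 × 2.317 = 4.611 Ω.

R1 ≈ 4.61 Ω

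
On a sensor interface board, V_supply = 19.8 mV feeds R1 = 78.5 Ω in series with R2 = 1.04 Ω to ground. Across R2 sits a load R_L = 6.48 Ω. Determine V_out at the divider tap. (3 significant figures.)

The load sits in parallel with R2, giving an effective lower resistance R2' = R2·R_L/(R2+R_L) = 0.8962 Ω.
Voltage divider with the loaded lower leg: V_out = 19.8 × 0.8962/(78.5 + 0.8962) = 19.8 × 0.01129 = 0.2235 mV.

V_out ≈ 0.223 mV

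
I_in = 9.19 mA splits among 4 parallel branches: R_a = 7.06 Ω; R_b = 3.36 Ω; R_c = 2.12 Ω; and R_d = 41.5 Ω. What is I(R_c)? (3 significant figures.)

I ≈ 4.64 mA

Conductances: ΣG = 1/7.06 + 1/3.36 + 1/2.12 + 1/41.5 = 0.9351 (1/Ω).
R_c takes the fraction G_k/ΣG = 0.4717/0.9351 = 0.5045, so I = 9.19 × 0.5045 = 4.636 mA.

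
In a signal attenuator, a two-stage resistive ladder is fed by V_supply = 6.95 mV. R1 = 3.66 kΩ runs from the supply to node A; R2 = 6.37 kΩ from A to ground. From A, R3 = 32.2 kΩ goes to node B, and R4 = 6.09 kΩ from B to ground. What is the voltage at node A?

The second stage (R3 + R4 = 38.29 kΩ) loads node A in parallel with R2.
Effective lower resistance at A: R2 ‖ 38.29 = 5.461 kΩ.
First divider: V_A = V_supply · 5.461/(3.66 + 5.461) = 4.161 mV.

V_A ≈ 4.16 mV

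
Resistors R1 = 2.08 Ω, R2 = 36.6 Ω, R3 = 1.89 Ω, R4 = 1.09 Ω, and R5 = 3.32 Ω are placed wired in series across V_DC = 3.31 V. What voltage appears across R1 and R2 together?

Total series resistance ΣR = 2.08 + 36.6 + 1.89 + 1.09 + 3.32 = 44.98 Ω.
R_{R1..R2} = 2.08 + 36.6 = 38.68 Ω.
V = V_DC · R/ΣR = 3.31 × 0.8599 = 2.846 V.

V ≈ 2.85 V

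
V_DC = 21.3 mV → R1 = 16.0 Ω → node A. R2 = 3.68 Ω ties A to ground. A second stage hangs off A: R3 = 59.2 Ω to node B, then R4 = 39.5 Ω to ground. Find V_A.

V_A ≈ 3.87 mV

The second stage (R3 + R4 = 98.70 Ω) loads node A in parallel with R2.
R2 ‖ (R3+R4) = 3.548 Ω.
First divider: V_A = V_DC · 3.548/(16.0 + 3.548) = 3.866 mV.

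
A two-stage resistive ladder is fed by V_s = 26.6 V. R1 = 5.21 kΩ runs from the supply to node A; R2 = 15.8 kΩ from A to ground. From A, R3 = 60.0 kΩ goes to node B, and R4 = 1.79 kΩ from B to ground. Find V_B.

Looking into the second stage from A: R3 + R4 = 61.79 kΩ appears in parallel with R2.
R2 ‖ (R3+R4) = 12.58 kΩ.
So V_A = 26.6 × 0.7072 = 18.81 V.
V_B = V_A × 0.02897 = 0.5449 V.

V_B ≈ 0.545 V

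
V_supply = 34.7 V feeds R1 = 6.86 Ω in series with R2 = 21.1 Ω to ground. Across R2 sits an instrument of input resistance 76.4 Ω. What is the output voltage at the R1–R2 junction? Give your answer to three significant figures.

R2 ‖ R_L = (21.1 × 76.4)/(21.1 + 76.4) = 16.53 Ω.
Then V_out = V_supply · R2'/(R1 + R2') = 34.7 × 16.53/23.39 = 24.52 V.

V_out ≈ 24.5 V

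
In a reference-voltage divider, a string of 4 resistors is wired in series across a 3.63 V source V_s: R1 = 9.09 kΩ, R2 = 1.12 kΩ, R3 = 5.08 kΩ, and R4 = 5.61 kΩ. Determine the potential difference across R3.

V ≈ 0.882 V

ΣR = 9.09 + 1.12 + 5.08 + 5.61 = 20.90 kΩ.
V = V_s · R/ΣR = 3.63 × 0.2431 = 0.8823 V.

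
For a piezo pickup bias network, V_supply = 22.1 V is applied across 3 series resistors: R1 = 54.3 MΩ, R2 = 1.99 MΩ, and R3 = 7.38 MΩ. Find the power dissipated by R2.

P ≈ 0.240 µW

The common current is I = 22.1/63.67 = 0.3471 µA.
V(R2) = I·R = 0.6907 V; P = V·I = 0.6907 × 0.3471 = 0.2398 µW.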